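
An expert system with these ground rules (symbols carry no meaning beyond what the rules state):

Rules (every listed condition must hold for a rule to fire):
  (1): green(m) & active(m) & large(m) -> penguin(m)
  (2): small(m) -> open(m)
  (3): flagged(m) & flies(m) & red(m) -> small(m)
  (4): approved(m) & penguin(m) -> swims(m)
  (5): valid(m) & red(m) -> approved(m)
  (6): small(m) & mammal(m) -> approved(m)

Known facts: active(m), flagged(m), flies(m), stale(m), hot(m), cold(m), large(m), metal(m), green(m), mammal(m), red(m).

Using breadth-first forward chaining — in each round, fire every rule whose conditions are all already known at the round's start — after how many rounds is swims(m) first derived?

3

[1] (1) [green(m) & active(m) & large(m) -> penguin(m)]; (3) [flagged(m) & flies(m) & red(m) -> small(m)]. ⇒ new: penguin(m), small(m).
[2] (2) [small(m) -> open(m)]; (6) [small(m) & mammal(m) -> approved(m)]. ⇒ new: open(m), approved(m).
[3] (4) [approved(m) & penguin(m) -> swims(m)]. ⇒ new: swims(m).
swims(m) first appears in round 3.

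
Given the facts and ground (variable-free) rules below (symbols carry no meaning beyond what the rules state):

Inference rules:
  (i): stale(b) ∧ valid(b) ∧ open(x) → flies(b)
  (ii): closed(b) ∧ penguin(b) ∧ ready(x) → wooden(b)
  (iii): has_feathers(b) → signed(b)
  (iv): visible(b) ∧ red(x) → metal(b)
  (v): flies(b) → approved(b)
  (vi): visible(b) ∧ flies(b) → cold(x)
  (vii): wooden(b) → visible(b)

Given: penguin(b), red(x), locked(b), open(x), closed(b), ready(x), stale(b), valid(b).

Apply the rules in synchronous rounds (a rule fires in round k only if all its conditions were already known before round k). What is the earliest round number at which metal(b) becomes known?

[1] (i) [stale(b) ∧ valid(b) ∧ open(x) → flies(b)]; (ii) [closed(b) ∧ penguin(b) ∧ ready(x) → wooden(b)]. ⇒ new: flies(b), wooden(b).
[2] (v) [flies(b) → approved(b)]; (vii) [wooden(b) → visible(b)]. ⇒ new: approved(b), visible(b).
[3] (iv) [visible(b) ∧ red(x) → metal(b)]; (vi) [visible(b) ∧ flies(b) → cold(x)]. ⇒ new: metal(b), cold(x).
metal(b) first appears in round 3.

3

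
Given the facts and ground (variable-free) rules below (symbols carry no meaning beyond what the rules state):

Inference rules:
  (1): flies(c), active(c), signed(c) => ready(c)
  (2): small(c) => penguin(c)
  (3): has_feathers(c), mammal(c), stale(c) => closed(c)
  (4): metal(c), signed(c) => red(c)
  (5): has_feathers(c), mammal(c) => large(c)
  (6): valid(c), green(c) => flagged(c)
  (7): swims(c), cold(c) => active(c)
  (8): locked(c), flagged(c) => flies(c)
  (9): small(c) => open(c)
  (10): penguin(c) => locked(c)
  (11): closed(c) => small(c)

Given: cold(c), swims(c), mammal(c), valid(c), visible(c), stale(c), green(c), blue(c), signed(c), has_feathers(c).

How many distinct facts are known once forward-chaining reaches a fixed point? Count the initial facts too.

Round 1: (3) [has_feathers(c), mammal(c), stale(c) => closed(c)]; (5) [has_feathers(c), mammal(c) => large(c)]; (6) [valid(c), green(c) => flagged(c)]; (7) [swims(c), cold(c) => active(c)]. Adds closed(c), large(c), flagged(c), active(c).
Round 2: (11) [closed(c) => small(c)]. Adds small(c).
Round 3: (2) [small(c) => penguin(c)]; (9) [small(c) => open(c)]. Adds penguin(c), open(c).
Round 4: (10) [penguin(c) => locked(c)]. Adds locked(c).
Round 5: (8) [locked(c), flagged(c) => flies(c)]. Adds flies(c).
Round 6: (1) [flies(c), active(c), signed(c) => ready(c)]. Adds ready(c).
Closure: {active(c), blue(c), closed(c), cold(c), flagged(c), flies(c), green(c), has_feathers(c), large(c), locked(c), mammal(c), open(c), penguin(c), ready(c), signed(c), small(c), stale(c), swims(c), valid(c), visible(c)} — 20 facts.

20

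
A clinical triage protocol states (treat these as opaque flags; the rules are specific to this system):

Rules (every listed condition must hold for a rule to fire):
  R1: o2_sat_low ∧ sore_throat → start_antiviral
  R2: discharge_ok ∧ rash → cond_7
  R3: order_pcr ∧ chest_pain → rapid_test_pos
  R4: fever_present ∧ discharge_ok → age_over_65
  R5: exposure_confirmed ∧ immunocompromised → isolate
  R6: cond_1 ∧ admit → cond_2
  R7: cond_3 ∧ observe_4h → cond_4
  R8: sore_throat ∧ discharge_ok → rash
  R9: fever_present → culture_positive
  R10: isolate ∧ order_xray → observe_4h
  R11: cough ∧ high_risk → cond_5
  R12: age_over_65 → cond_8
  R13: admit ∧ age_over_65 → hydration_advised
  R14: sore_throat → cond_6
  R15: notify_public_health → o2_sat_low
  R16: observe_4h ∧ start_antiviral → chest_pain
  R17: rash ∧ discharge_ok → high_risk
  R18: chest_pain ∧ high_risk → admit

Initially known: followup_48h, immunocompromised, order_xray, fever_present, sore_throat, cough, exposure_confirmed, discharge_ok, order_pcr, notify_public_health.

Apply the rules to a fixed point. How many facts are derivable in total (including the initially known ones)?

[1] R4 [fever_present ∧ discharge_ok → age_over_65]; R5 [exposure_confirmed ∧ immunocompromised → isolate]; R8 [sore_throat ∧ discharge_ok → rash]; R9 [fever_present → culture_positive]; R14 [sore_throat → cond_6]; R15 [notify_public_health → o2_sat_low]. ⇒ new: age_over_65, isolate, rash, culture_positive, cond_6, o2_sat_low.
[2] R1 [o2_sat_low ∧ sore_throat → start_antiviral]; R2 [discharge_ok ∧ rash → cond_7]; R10 [isolate ∧ order_xray → observe_4h]; R12 [age_over_65 → cond_8]; R17 [rash ∧ discharge_ok → high_risk]. ⇒ new: start_antiviral, cond_7, observe_4h, cond_8, high_risk.
[3] R11 [cough ∧ high_risk → cond_5]; R16 [observe_4h ∧ start_antiviral → chest_pain]. ⇒ new: cond_5, chest_pain.
[4] R3 [order_pcr ∧ chest_pain → rapid_test_pos]; R18 [chest_pain ∧ high_risk → admit]. ⇒ new: rapid_test_pos, admit.
[5] R13 [admit ∧ age_over_65 → hydration_advised]. ⇒ new: hydration_advised.
Closure: {admit, age_over_65, chest_pain, cond_5, cond_6, cond_7, cond_8, cough, culture_positive, discharge_ok, exposure_confirmed, fever_present, followup_48h, high_risk, hydration_advised, immunocompromised, isolate, notify_public_health, o2_sat_low, observe_4h, order_pcr, order_xray, rapid_test_pos, rash, sore_throat, start_antiviral} — 26 facts.

26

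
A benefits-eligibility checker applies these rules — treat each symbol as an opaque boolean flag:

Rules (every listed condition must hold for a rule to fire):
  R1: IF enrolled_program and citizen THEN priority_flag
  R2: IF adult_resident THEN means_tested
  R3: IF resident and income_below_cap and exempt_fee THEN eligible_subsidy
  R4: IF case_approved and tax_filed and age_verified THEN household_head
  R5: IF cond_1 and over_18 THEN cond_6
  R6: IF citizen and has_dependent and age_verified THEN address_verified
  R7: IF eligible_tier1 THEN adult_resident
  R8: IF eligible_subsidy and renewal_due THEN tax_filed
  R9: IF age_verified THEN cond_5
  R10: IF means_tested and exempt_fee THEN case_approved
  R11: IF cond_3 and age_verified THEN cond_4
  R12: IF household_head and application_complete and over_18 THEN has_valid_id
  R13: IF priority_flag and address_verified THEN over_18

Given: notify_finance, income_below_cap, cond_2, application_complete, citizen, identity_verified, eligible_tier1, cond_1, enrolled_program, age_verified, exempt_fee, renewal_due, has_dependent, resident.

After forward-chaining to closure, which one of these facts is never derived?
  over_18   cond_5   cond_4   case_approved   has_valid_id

[1] R1 [IF enrolled_program and citizen THEN priority_flag]; R3 [IF resident and income_below_cap and exempt_fee THEN eligible_subsidy]; R6 [IF citizen and has_dependent and age_verified THEN address_verified]; R7 [IF eligible_tier1 THEN adult_resident]; R9 [IF age_verified THEN cond_5]. ⇒ new: priority_flag, eligible_subsidy, address_verified, adult_resident, cond_5.
[2] R2 [IF adult_resident THEN means_tested]; R8 [IF eligible_subsidy and renewal_due THEN tax_filed]; R13 [IF priority_flag and address_verified THEN over_18]. ⇒ new: means_tested, tax_filed, over_18.
[3] R5 [IF cond_1 and over_18 THEN cond_6]; R10 [IF means_tested and exempt_fee THEN case_approved]. ⇒ new: cond_6, case_approved.
[4] R4 [IF case_approved and tax_filed and age_verified THEN household_head]. ⇒ new: household_head.
[5] R12 [IF household_head and application_complete and over_18 THEN has_valid_id]. ⇒ new: has_valid_id.
Derived: cond_5 (round 1), case_approved (round 3), over_18 (round 2), has_valid_id (round 5). cond_4 never appears in any round.

cond_4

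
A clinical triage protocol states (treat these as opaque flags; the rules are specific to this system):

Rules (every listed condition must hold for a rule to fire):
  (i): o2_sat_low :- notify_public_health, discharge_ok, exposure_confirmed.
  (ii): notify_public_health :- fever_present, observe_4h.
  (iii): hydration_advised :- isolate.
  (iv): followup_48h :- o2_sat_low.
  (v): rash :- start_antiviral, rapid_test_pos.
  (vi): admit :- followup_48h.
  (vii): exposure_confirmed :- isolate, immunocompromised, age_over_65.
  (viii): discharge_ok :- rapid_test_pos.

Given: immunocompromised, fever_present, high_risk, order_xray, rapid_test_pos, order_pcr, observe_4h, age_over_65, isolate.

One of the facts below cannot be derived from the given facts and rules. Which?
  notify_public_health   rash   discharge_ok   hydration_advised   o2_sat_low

rash

Round 1 fires (ii), (iii), (vii), (viii), giving notify_public_health, hydration_advised, exposure_confirmed, discharge_ok.
Round 2 fires (i), giving o2_sat_low.
Round 3 fires (iv), giving followup_48h.
Round 4 fires (vi), giving admit.
Derived: notify_public_health (round 1), discharge_ok (round 1), o2_sat_low (round 2), hydration_advised (round 1). rash never appears in any round.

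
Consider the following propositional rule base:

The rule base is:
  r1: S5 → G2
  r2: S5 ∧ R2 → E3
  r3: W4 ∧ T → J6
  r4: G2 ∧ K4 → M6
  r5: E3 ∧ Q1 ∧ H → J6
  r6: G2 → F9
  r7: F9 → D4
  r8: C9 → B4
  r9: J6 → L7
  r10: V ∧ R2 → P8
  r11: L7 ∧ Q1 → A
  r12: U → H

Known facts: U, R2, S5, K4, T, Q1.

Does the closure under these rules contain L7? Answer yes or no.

Round 1 — r1, r2, r12, derive G2, E3, H.
Round 2 — r4, r5, r6, derive M6, J6, F9.
Round 3 — r7, r9, derive D4, L7.
Round 4 — r11, derive A.
L7 appears in round 3, so it is derivable.

yes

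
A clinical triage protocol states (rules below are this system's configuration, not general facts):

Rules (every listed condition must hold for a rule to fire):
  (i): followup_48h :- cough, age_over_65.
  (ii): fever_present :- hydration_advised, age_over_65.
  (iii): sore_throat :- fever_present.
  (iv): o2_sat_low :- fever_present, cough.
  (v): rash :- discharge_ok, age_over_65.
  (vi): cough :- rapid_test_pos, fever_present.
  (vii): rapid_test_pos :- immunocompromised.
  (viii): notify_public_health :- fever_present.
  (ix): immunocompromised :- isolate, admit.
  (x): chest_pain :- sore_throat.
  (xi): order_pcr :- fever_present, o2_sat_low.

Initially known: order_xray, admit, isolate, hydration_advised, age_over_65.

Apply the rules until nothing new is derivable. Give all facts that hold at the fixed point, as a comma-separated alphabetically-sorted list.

admit, age_over_65, chest_pain, cough, fever_present, followup_48h, hydration_advised, immunocompromised, isolate, notify_public_health, o2_sat_low, order_pcr, order_xray, rapid_test_pos, sore_throat

Round 1: (ii) [fever_present :- hydration_advised, age_over_65.]; (ix) [immunocompromised :- isolate, admit.]. Adds fever_present, immunocompromised.
Round 2: (iii) [sore_throat :- fever_present.]; (vii) [rapid_test_pos :- immunocompromised.]; (viii) [notify_public_health :- fever_present.]. Adds sore_throat, rapid_test_pos, notify_public_health.
Round 3: (vi) [cough :- rapid_test_pos, fever_present.]; (x) [chest_pain :- sore_throat.]. Adds cough, chest_pain.
Round 4: (i) [followup_48h :- cough, age_over_65.]; (iv) [o2_sat_low :- fever_present, cough.]. Adds followup_48h, o2_sat_low.
Round 5: (xi) [order_pcr :- fever_present, o2_sat_low.]. Adds order_pcr.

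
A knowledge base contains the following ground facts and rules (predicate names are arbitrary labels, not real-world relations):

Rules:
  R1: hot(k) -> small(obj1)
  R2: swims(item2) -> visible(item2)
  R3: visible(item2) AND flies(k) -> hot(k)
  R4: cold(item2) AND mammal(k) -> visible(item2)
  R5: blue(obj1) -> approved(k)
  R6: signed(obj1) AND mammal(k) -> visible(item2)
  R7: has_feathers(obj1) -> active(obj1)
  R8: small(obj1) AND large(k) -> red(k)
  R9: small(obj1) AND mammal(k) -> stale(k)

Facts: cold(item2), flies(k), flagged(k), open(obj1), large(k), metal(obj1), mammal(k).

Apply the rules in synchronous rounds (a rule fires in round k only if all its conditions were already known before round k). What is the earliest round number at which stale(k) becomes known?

Round 1 — R4, derive visible(item2).
Round 2 — R3, derive hot(k).
Round 3 — R1, derive small(obj1).
Round 4 — R8, R9, derive red(k), stale(k).
stale(k) first appears in round 4.

4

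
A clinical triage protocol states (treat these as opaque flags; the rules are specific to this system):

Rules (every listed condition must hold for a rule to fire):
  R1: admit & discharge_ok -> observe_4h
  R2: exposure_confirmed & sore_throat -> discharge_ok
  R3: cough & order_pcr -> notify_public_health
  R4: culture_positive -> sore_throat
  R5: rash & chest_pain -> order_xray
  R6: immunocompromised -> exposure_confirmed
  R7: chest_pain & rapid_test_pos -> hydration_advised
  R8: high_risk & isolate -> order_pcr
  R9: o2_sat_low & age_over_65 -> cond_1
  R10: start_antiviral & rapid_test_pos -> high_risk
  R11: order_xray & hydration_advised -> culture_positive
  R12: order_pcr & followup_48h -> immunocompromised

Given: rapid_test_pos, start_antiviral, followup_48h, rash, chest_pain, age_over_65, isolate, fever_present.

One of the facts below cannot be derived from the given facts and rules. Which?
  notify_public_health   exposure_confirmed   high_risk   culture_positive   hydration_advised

notify_public_health

Round 1 — R5, R7, R10, derive order_xray, hydration_advised, high_risk.
Round 2 — R8, R11, derive order_pcr, culture_positive.
Round 3 — R4, R12, derive sore_throat, immunocompromised.
Round 4 — R6, derive exposure_confirmed.
Round 5 — R2, derive discharge_ok.
Derived: hydration_advised (round 1), exposure_confirmed (round 4), high_risk (round 1), culture_positive (round 2). notify_public_health never appears in any round.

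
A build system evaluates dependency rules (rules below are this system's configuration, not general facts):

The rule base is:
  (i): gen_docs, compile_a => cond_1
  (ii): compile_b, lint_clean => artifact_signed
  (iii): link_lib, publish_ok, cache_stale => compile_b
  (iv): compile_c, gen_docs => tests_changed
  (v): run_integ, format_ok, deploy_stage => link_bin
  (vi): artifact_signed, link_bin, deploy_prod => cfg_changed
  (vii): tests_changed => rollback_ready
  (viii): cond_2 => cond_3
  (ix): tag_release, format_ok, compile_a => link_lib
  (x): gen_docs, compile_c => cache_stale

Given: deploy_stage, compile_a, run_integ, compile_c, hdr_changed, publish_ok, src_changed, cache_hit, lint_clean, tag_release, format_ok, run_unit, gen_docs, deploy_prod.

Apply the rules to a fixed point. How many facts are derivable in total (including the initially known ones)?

Round 1: (i) [gen_docs, compile_a => cond_1]; (iv) [compile_c, gen_docs => tests_changed]; (v) [run_integ, format_ok, deploy_stage => link_bin]; (ix) [tag_release, format_ok, compile_a => link_lib]; (x) [gen_docs, compile_c => cache_stale]. New: cond_1, tests_changed, link_bin, link_lib, cache_stale.
Round 2: (iii) [link_lib, publish_ok, cache_stale => compile_b]; (vii) [tests_changed => rollback_ready]. New: compile_b, rollback_ready.
Round 3: (ii) [compile_b, lint_clean => artifact_signed]. New: artifact_signed.
Round 4: (vi) [artifact_signed, link_bin, deploy_prod => cfg_changed]. New: cfg_changed.
Closure: {artifact_signed, cache_hit, cache_stale, cfg_changed, compile_a, compile_b, compile_c, cond_1, deploy_prod, deploy_stage, format_ok, gen_docs, hdr_changed, link_bin, link_lib, lint_clean, publish_ok, rollback_ready, run_integ, run_unit, src_changed, tag_release, tests_changed} — 23 facts.

23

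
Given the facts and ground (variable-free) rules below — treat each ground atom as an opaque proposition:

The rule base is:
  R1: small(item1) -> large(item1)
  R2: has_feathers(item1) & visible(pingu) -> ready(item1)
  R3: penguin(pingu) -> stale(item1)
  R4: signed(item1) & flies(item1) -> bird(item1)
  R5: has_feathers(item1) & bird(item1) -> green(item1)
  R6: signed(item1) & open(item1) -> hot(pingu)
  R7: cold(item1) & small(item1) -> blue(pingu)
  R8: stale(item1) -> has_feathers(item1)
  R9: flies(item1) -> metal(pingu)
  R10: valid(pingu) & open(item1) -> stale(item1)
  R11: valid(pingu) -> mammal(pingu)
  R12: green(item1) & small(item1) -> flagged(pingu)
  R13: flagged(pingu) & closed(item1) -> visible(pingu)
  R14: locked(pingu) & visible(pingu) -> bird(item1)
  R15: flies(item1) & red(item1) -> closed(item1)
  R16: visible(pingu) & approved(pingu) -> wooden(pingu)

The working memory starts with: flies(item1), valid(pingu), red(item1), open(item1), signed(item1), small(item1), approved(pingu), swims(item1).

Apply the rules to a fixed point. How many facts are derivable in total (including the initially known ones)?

21

[1] R1 [small(item1) -> large(item1)]; R4 [signed(item1) & flies(item1) -> bird(item1)]; R6 [signed(item1) & open(item1) -> hot(pingu)]; R9 [flies(item1) -> metal(pingu)]; R10 [valid(pingu) & open(item1) -> stale(item1)]; R11 [valid(pingu) -> mammal(pingu)]; R15 [flies(item1) & red(item1) -> closed(item1)]. ⇒ new: large(item1), bird(item1), hot(pingu), metal(pingu), stale(item1), mammal(pingu), closed(item1).
[2] R8 [stale(item1) -> has_feathers(item1)]. ⇒ new: has_feathers(item1).
[3] R5 [has_feathers(item1) & bird(item1) -> green(item1)]. ⇒ new: green(item1).
[4] R12 [green(item1) & small(item1) -> flagged(pingu)]. ⇒ new: flagged(pingu).
[5] R13 [flagged(pingu) & closed(item1) -> visible(pingu)]. ⇒ new: visible(pingu).
[6] R2 [has_feathers(item1) & visible(pingu) -> ready(item1)]; R16 [visible(pingu) & approved(pingu) -> wooden(pingu)]. ⇒ new: ready(item1), wooden(pingu).
Closure: {approved(pingu), bird(item1), closed(item1), flagged(pingu), flies(item1), green(item1), has_feathers(item1), hot(pingu), large(item1), mammal(pingu), metal(pingu), open(item1), ready(item1), red(item1), signed(item1), small(item1), stale(item1), swims(item1), valid(pingu), visible(pingu), wooden(pingu)} — 21 facts.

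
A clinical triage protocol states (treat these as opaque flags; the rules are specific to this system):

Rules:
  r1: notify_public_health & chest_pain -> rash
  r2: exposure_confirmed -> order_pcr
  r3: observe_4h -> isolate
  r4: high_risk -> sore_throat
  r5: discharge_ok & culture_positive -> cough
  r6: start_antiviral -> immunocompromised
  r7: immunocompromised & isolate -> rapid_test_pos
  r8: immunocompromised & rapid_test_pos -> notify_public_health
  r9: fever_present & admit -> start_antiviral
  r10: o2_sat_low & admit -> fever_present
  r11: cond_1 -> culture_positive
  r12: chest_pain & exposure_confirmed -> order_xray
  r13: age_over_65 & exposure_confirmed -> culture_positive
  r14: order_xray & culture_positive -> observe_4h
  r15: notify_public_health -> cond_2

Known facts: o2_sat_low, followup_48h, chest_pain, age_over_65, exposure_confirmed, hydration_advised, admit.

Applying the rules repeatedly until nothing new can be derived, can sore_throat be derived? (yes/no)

[1] r2 [exposure_confirmed -> order_pcr]; r10 [o2_sat_low & admit -> fever_present]; r12 [chest_pain & exposure_confirmed -> order_xray]; r13 [age_over_65 & exposure_confirmed -> culture_positive]. ⇒ new: order_pcr, fever_present, order_xray, culture_positive.
[2] r9 [fever_present & admit -> start_antiviral]; r14 [order_xray & culture_positive -> observe_4h]. ⇒ new: start_antiviral, observe_4h.
[3] r3 [observe_4h -> isolate]; r6 [start_antiviral -> immunocompromised]. ⇒ new: isolate, immunocompromised.
[4] r7 [immunocompromised & isolate -> rapid_test_pos]. ⇒ new: rapid_test_pos.
[5] r8 [immunocompromised & rapid_test_pos -> notify_public_health]. ⇒ new: notify_public_health.
[6] r1 [notify_public_health & chest_pain -> rash]; r15 [notify_public_health -> cond_2]. ⇒ new: rash, cond_2.
Fixed point reached. sore_throat is concluded only by r4; r4 needs high_risk (never derived).

no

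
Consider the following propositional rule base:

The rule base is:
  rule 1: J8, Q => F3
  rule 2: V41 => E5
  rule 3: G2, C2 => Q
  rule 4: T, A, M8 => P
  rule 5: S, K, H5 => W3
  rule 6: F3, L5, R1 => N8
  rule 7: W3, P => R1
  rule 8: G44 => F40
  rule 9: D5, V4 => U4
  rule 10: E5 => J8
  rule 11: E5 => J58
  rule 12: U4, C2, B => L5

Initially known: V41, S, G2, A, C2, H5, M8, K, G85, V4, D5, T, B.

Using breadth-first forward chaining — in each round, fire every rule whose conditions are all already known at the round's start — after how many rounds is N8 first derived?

Round 1: rule 2 [V41 => E5]; rule 3 [G2, C2 => Q]; rule 4 [T, A, M8 => P]; rule 5 [S, K, H5 => W3]; rule 9 [D5, V4 => U4]. New: E5, Q, P, W3, U4.
Round 2: rule 7 [W3, P => R1]; rule 10 [E5 => J8]; rule 11 [E5 => J58]; rule 12 [U4, C2, B => L5]. New: R1, J8, J58, L5.
Round 3: rule 1 [J8, Q => F3]. New: F3.
Round 4: rule 6 [F3, L5, R1 => N8]. New: N8.
N8 first appears in round 4.

4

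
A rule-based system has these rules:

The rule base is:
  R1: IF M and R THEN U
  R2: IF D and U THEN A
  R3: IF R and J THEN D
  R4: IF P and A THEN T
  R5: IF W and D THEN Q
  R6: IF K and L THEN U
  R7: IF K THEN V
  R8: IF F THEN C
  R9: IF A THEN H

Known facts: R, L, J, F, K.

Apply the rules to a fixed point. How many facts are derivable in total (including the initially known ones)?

11

Round 1: R3 [IF R and J THEN D]; R6 [IF K and L THEN U]; R7 [IF K THEN V]; R8 [IF F THEN C]. Adds D, U, V, C.
Round 2: R2 [IF D and U THEN A]. Adds A.
Round 3: R9 [IF A THEN H]. Adds H.
Closure: {A, C, D, F, H, J, K, L, R, U, V} — 11 facts.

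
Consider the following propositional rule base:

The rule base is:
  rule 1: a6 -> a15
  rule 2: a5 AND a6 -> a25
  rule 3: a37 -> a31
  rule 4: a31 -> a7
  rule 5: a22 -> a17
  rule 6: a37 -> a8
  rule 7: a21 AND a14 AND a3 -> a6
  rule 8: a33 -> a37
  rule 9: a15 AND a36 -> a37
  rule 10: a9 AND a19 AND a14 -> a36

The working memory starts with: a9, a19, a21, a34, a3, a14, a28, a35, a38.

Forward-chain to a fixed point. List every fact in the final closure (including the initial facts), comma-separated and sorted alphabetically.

a14, a15, a19, a21, a28, a3, a31, a34, a35, a36, a37, a38, a6, a7, a8, a9

Round 1: rule 7 [a21 AND a14 AND a3 -> a6]; rule 10 [a9 AND a19 AND a14 -> a36]. New: a6, a36.
Round 2: rule 1 [a6 -> a15]. New: a15.
Round 3: rule 9 [a15 AND a36 -> a37]. New: a37.
Round 4: rule 3 [a37 -> a31]; rule 6 [a37 -> a8]. New: a31, a8.
Round 5: rule 4 [a31 -> a7]. New: a7.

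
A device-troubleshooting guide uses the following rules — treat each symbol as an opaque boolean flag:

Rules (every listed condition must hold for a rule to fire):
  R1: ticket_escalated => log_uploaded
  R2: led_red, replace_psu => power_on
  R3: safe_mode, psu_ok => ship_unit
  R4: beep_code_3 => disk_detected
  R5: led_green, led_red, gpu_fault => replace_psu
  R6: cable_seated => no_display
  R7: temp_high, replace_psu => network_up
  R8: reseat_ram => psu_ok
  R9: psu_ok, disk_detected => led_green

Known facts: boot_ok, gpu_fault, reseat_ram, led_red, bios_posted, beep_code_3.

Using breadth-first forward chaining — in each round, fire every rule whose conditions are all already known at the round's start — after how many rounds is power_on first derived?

4

Round 1 fires R4, R8, giving disk_detected, psu_ok.
Round 2 fires R9, giving led_green.
Round 3 fires R5, giving replace_psu.
Round 4 fires R2, giving power_on.
power_on first appears in round 4.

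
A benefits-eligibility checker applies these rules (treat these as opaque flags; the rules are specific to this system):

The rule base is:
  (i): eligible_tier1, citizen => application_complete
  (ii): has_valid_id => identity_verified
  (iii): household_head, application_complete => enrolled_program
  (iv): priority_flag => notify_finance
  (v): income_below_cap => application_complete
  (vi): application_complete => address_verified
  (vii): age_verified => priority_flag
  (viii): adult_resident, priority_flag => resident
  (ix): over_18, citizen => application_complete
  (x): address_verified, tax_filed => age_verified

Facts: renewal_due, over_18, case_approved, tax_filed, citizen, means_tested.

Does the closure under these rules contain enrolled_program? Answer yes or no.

no

Round 1: (ix) [over_18, citizen => application_complete]. Adds application_complete.
Round 2: (vi) [application_complete => address_verified]. Adds address_verified.
Round 3: (x) [address_verified, tax_filed => age_verified]. Adds age_verified.
Round 4: (vii) [age_verified => priority_flag]. Adds priority_flag.
Round 5: (iv) [priority_flag => notify_finance]. Adds notify_finance.
Fixed point reached. enrolled_program is concluded only by (iii); (iii) needs household_head (never derived).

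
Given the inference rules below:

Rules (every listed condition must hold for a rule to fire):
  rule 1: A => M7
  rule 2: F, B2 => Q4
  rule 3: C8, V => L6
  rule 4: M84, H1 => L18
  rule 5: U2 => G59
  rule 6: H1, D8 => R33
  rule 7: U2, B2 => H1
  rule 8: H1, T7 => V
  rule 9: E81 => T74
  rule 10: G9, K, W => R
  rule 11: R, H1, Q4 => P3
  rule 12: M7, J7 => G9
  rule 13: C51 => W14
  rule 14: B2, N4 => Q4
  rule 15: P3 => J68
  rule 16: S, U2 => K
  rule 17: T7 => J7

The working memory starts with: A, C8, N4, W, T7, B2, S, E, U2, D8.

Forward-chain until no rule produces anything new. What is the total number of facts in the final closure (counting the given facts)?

[1] rule 1 [A => M7]; rule 5 [U2 => G59]; rule 7 [U2, B2 => H1]; rule 14 [B2, N4 => Q4]; rule 16 [S, U2 => K]; rule 17 [T7 => J7]. ⇒ new: M7, G59, H1, Q4, K, J7.
[2] rule 6 [H1, D8 => R33]; rule 8 [H1, T7 => V]; rule 12 [M7, J7 => G9]. ⇒ new: R33, V, G9.
[3] rule 3 [C8, V => L6]; rule 10 [G9, K, W => R]. ⇒ new: L6, R.
[4] rule 11 [R, H1, Q4 => P3]. ⇒ new: P3.
[5] rule 15 [P3 => J68]. ⇒ new: J68.
Closure: {A, B2, C8, D8, E, G59, G9, H1, J68, J7, K, L6, M7, N4, P3, Q4, R, R33, S, T7, U2, V, W} — 23 facts.

23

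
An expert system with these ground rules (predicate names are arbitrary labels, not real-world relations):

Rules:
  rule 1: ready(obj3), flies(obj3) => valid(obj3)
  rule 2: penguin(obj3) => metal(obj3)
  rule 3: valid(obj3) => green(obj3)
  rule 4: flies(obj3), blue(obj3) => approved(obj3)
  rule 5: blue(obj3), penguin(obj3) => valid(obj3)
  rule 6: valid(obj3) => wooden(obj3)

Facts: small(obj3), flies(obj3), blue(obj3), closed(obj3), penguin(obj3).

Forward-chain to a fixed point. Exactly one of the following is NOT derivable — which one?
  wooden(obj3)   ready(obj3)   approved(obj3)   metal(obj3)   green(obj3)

ready(obj3)

Round 1 fires rule 2, rule 4, rule 5, giving metal(obj3), approved(obj3), valid(obj3).
Round 2 fires rule 3, rule 6, giving green(obj3), wooden(obj3).
Derived: green(obj3) (round 2), wooden(obj3) (round 2), approved(obj3) (round 1), metal(obj3) (round 1). ready(obj3) never appears in any round.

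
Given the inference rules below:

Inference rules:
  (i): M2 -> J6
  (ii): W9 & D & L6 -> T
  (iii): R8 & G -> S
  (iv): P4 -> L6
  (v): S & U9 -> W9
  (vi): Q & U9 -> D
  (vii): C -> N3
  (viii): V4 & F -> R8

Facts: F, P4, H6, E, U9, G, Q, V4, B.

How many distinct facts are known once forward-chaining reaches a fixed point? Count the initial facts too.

15

[1] (iv) [P4 -> L6]; (vi) [Q & U9 -> D]; (viii) [V4 & F -> R8]. ⇒ new: L6, D, R8.
[2] (iii) [R8 & G -> S]. ⇒ new: S.
[3] (v) [S & U9 -> W9]. ⇒ new: W9.
[4] (ii) [W9 & D & L6 -> T]. ⇒ new: T.
Closure: {B, D, E, F, G, H6, L6, P4, Q, R8, S, T, U9, V4, W9} — 15 facts.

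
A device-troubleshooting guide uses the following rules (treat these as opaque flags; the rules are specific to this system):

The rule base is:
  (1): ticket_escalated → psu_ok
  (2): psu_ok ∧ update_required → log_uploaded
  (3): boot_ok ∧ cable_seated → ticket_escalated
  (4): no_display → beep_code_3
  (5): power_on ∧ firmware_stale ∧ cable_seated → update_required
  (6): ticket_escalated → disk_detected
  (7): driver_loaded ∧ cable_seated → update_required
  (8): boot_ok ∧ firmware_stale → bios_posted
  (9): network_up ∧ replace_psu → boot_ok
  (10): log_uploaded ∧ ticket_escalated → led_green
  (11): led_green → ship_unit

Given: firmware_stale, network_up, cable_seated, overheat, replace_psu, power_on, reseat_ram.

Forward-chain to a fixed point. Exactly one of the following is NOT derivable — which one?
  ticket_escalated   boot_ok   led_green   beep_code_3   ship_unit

beep_code_3

[1] (5) [power_on ∧ firmware_stale ∧ cable_seated → update_required]; (9) [network_up ∧ replace_psu → boot_ok]. ⇒ new: update_required, boot_ok.
[2] (3) [boot_ok ∧ cable_seated → ticket_escalated]; (8) [boot_ok ∧ firmware_stale → bios_posted]. ⇒ new: ticket_escalated, bios_posted.
[3] (1) [ticket_escalated → psu_ok]; (6) [ticket_escalated → disk_detected]. ⇒ new: psu_ok, disk_detected.
[4] (2) [psu_ok ∧ update_required → log_uploaded]. ⇒ new: log_uploaded.
[5] (10) [log_uploaded ∧ ticket_escalated → led_green]. ⇒ new: led_green.
[6] (11) [led_green → ship_unit]. ⇒ new: ship_unit.
Derived: boot_ok (round 1), ship_unit (round 6), ticket_escalated (round 2), led_green (round 5). beep_code_3 never appears in any round.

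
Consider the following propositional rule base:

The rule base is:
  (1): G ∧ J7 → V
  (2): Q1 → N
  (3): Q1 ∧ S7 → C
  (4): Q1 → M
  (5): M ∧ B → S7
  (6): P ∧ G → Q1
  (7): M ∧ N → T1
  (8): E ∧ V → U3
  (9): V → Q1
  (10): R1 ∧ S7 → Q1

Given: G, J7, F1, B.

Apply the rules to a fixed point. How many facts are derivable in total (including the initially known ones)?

11

[1] (1) [G ∧ J7 → V]. ⇒ new: V.
[2] (9) [V → Q1]. ⇒ new: Q1.
[3] (2) [Q1 → N]; (4) [Q1 → M]. ⇒ new: N, M.
[4] (5) [M ∧ B → S7]; (7) [M ∧ N → T1]. ⇒ new: S7, T1.
[5] (3) [Q1 ∧ S7 → C]. ⇒ new: C.
Closure: {B, C, F1, G, J7, M, N, Q1, S7, T1, V} — 11 facts.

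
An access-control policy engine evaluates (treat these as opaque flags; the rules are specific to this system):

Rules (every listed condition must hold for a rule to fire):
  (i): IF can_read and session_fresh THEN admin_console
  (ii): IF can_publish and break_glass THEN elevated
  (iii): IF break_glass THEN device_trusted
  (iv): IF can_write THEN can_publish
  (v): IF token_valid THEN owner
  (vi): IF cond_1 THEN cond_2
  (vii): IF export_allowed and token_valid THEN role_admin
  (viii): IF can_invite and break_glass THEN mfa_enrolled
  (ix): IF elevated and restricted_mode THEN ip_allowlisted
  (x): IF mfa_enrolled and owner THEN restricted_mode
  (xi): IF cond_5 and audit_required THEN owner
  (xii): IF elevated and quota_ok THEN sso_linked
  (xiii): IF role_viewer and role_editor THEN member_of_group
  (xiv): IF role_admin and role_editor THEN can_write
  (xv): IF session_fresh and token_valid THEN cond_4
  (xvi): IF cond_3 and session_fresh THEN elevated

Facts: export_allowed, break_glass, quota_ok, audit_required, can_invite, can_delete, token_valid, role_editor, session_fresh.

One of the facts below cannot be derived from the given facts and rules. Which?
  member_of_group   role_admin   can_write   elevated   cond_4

Round 1 fires (iii), (v), (vii), (viii), (xv), giving device_trusted, owner, role_admin, mfa_enrolled, cond_4.
Round 2 fires (x), (xiv), giving restricted_mode, can_write.
Round 3 fires (iv), giving can_publish.
Round 4 fires (ii), giving elevated.
Round 5 fires (ix), (xii), giving ip_allowlisted, sso_linked.
Derived: elevated (round 4), can_write (round 2), cond_4 (round 1), role_admin (round 1). member_of_group never appears in any round.

member_of_group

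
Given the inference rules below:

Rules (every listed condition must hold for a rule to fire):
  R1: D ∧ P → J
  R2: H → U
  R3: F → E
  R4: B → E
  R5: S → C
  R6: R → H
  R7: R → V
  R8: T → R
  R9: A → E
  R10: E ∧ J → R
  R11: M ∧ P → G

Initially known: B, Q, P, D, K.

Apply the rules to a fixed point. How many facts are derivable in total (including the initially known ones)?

[1] R1 [D ∧ P → J]; R4 [B → E]. ⇒ new: J, E.
[2] R10 [E ∧ J → R]. ⇒ new: R.
[3] R6 [R → H]; R7 [R → V]. ⇒ new: H, V.
[4] R2 [H → U]. ⇒ new: U.
Closure: {B, D, E, H, J, K, P, Q, R, U, V} — 11 facts.

11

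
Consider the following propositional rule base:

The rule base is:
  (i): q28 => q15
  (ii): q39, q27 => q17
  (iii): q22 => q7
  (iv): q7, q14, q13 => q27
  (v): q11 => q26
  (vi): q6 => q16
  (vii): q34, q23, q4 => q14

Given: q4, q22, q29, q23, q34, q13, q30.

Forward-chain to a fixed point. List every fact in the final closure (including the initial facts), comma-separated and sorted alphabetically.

q13, q14, q22, q23, q27, q29, q30, q34, q4, q7

Round 1: (iii) [q22 => q7]; (vii) [q34, q23, q4 => q14]. New: q7, q14.
Round 2: (iv) [q7, q14, q13 => q27]. New: q27.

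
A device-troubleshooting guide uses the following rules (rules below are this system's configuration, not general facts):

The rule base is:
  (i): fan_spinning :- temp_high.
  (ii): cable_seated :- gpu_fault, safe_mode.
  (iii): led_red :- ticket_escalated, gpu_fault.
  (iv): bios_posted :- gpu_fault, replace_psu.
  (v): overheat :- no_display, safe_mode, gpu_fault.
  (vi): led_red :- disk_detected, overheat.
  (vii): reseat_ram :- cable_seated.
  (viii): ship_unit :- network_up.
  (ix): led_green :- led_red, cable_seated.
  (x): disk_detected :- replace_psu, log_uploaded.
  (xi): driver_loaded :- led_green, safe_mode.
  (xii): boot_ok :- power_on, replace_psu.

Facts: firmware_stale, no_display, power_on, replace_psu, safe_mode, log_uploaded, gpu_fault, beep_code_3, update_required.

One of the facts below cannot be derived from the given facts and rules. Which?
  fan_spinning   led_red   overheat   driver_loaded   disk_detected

[1] (ii) [cable_seated :- gpu_fault, safe_mode.]; (iv) [bios_posted :- gpu_fault, replace_psu.]; (v) [overheat :- no_display, safe_mode, gpu_fault.]; (x) [disk_detected :- replace_psu, log_uploaded.]; (xii) [boot_ok :- power_on, replace_psu.]. ⇒ new: cable_seated, bios_posted, overheat, disk_detected, boot_ok.
[2] (vi) [led_red :- disk_detected, overheat.]; (vii) [reseat_ram :- cable_seated.]. ⇒ new: led_red, reseat_ram.
[3] (ix) [led_green :- led_red, cable_seated.]. ⇒ new: led_green.
[4] (xi) [driver_loaded :- led_green, safe_mode.]. ⇒ new: driver_loaded.
Derived: disk_detected (round 1), driver_loaded (round 4), overheat (round 1), led_red (round 2). fan_spinning never appears in any round.

fan_spinning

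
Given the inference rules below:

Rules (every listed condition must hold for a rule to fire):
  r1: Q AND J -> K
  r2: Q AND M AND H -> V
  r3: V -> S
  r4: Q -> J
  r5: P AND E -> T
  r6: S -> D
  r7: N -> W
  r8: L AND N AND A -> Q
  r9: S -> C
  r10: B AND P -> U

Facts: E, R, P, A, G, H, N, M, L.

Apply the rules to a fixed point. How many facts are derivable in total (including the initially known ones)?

18

Round 1: r5 [P AND E -> T]; r7 [N -> W]; r8 [L AND N AND A -> Q]. New: T, W, Q.
Round 2: r2 [Q AND M AND H -> V]; r4 [Q -> J]. New: V, J.
Round 3: r1 [Q AND J -> K]; r3 [V -> S]. New: K, S.
Round 4: r6 [S -> D]; r9 [S -> C]. New: D, C.
Closure: {A, C, D, E, G, H, J, K, L, M, N, P, Q, R, S, T, V, W} — 18 facts.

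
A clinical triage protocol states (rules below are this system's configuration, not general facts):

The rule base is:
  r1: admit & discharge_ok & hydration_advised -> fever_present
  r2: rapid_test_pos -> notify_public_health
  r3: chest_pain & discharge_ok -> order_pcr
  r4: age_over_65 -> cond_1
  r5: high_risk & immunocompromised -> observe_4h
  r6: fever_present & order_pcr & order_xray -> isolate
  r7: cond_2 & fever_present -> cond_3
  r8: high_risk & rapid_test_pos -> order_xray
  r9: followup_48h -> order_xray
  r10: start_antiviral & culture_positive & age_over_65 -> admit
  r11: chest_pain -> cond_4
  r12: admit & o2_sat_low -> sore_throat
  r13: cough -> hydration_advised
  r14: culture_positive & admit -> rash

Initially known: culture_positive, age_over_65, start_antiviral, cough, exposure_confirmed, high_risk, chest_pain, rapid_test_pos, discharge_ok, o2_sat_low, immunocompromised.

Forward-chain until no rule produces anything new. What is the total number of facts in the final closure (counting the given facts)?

23

Round 1: r2 [rapid_test_pos -> notify_public_health]; r3 [chest_pain & discharge_ok -> order_pcr]; r4 [age_over_65 -> cond_1]; r5 [high_risk & immunocompromised -> observe_4h]; r8 [high_risk & rapid_test_pos -> order_xray]; r10 [start_antiviral & culture_positive & age_over_65 -> admit]; r11 [chest_pain -> cond_4]; r13 [cough -> hydration_advised]. New: notify_public_health, order_pcr, cond_1, observe_4h, order_xray, admit, cond_4, hydration_advised.
Round 2: r1 [admit & discharge_ok & hydration_advised -> fever_present]; r12 [admit & o2_sat_low -> sore_throat]; r14 [culture_positive & admit -> rash]. New: fever_present, sore_throat, rash.
Round 3: r6 [fever_present & order_pcr & order_xray -> isolate]. New: isolate.
Closure: {admit, age_over_65, chest_pain, cond_1, cond_4, cough, culture_positive, discharge_ok, exposure_confirmed, fever_present, high_risk, hydration_advised, immunocompromised, isolate, notify_public_health, o2_sat_low, observe_4h, order_pcr, order_xray, rapid_test_pos, rash, sore_throat, start_antiviral} — 23 facts.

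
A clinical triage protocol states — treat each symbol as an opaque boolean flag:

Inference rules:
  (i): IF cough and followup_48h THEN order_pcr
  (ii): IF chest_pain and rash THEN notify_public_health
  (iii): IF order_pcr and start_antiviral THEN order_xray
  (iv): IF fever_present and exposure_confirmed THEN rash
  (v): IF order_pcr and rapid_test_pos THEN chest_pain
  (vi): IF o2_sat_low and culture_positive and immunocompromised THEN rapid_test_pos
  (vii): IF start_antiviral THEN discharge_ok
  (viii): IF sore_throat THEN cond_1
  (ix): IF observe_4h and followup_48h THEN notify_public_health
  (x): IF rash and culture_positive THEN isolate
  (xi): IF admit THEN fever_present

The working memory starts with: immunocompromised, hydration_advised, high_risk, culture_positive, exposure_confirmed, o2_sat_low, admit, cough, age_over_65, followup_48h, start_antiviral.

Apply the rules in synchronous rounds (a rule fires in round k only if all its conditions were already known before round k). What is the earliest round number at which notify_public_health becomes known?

3

Round 1 fires (i), (vi), (vii), (xi), giving order_pcr, rapid_test_pos, discharge_ok, fever_present.
Round 2 fires (iii), (iv), (v), giving order_xray, rash, chest_pain.
Round 3 fires (ii), (x), giving notify_public_health, isolate.
notify_public_health first appears in round 3.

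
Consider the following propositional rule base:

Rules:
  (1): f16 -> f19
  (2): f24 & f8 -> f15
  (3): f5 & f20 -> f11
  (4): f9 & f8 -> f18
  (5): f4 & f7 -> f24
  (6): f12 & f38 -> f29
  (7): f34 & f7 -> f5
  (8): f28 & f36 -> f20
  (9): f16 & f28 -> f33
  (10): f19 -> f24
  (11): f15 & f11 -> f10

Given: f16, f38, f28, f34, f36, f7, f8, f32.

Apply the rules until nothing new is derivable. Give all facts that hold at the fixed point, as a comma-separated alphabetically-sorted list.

f10, f11, f15, f16, f19, f20, f24, f28, f32, f33, f34, f36, f38, f5, f7, f8

Round 1 — (1), (7), (8), (9), derive f19, f5, f20, f33.
Round 2 — (3), (10), derive f11, f24.
Round 3 — (2), derive f15.
Round 4 — (11), derive f10.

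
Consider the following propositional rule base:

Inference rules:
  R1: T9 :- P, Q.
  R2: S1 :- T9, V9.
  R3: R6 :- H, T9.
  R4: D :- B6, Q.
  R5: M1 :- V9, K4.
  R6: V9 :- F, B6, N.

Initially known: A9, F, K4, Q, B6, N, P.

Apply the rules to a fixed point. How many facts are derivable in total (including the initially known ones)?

Round 1 fires R1, R4, R6, giving T9, D, V9.
Round 2 fires R2, R5, giving S1, M1.
Closure: {A9, B6, D, F, K4, M1, N, P, Q, S1, T9, V9} — 12 facts.

12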